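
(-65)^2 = 4225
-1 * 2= -2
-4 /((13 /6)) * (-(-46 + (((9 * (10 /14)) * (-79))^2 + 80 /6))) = 303274184 /637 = 476097.62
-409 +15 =-394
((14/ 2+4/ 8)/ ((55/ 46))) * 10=690/ 11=62.73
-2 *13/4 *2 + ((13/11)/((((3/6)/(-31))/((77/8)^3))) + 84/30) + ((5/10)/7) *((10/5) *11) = -585477127/8960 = -65343.43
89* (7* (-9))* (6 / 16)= -16821 / 8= -2102.62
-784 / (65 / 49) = -38416 / 65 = -591.02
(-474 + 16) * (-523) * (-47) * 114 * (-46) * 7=413262261384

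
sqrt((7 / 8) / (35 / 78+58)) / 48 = sqrt(1244607) / 437664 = 0.00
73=73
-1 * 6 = -6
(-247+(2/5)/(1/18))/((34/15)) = -3597/34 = -105.79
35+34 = 69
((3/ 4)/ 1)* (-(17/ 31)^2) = -867/ 3844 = -0.23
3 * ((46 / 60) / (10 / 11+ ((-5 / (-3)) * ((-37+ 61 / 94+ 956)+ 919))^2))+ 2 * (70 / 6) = 106485471308504 / 4563663008175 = 23.33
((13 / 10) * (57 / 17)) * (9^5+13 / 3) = 4375852 / 17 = 257403.06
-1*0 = 0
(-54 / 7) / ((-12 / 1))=9 / 14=0.64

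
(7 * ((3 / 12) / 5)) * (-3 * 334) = -3507 / 10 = -350.70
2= 2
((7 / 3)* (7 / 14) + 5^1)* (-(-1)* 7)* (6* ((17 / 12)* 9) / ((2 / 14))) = 92463 / 4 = 23115.75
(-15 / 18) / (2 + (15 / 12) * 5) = -0.10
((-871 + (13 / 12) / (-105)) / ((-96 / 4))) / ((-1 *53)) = -1097473 / 1602720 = -0.68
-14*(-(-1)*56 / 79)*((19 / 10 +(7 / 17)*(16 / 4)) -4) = 30184 / 6715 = 4.50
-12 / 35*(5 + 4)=-108 / 35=-3.09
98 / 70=7 / 5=1.40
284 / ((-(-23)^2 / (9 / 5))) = -2556 / 2645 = -0.97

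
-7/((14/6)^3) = -27/49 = -0.55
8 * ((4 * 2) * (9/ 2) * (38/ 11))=10944/ 11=994.91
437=437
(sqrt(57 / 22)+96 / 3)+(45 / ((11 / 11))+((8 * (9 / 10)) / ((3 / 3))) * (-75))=-463+sqrt(1254) / 22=-461.39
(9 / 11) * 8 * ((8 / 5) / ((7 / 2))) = 1152 / 385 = 2.99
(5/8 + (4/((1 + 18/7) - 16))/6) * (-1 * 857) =-1022401/2088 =-489.66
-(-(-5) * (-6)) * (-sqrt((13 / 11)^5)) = -5070 * sqrt(143) / 1331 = -45.55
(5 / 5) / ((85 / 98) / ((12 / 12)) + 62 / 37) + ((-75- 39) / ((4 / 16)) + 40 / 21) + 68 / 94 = -4122615776 / 9101127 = -452.98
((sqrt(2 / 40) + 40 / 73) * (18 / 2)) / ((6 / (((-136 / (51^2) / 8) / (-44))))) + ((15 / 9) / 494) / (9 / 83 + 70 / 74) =sqrt(5) / 44880 + 217608965 / 65507272116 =0.00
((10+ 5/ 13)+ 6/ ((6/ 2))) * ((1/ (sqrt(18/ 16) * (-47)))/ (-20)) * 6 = 161 * sqrt(2)/ 3055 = 0.07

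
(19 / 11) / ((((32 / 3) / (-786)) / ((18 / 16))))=-201609 / 1408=-143.19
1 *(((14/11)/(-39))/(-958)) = 7/205491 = 0.00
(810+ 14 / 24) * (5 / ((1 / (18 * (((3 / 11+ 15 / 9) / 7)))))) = 1556320 / 77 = 20211.95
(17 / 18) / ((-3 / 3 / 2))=-17 / 9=-1.89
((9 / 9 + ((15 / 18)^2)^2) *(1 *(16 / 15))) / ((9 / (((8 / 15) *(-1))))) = -15368 / 164025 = -0.09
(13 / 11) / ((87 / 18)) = 78 / 319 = 0.24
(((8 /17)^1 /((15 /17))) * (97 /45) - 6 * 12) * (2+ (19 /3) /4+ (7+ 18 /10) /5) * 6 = -38330936 /16875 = -2271.46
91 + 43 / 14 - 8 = 1205 / 14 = 86.07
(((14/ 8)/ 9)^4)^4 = 33232930569601/ 7958661109946400884391936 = 0.00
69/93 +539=539.74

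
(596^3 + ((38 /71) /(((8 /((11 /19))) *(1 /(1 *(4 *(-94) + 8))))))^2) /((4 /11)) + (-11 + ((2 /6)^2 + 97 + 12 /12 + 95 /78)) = 686759238745349 /1179594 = 582199671.03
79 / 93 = 0.85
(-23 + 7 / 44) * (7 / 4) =-7035 / 176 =-39.97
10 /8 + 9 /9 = 2.25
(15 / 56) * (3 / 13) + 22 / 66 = 863 / 2184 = 0.40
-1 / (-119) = 1 / 119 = 0.01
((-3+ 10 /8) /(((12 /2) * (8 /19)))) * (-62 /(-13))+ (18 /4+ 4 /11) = 21415 /13728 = 1.56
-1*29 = -29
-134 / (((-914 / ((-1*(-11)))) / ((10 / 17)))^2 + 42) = -405350 / 60484411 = -0.01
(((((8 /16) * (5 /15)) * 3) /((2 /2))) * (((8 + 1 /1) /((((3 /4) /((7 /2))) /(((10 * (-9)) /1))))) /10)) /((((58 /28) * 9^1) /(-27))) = 7938 /29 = 273.72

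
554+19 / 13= 7221 / 13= 555.46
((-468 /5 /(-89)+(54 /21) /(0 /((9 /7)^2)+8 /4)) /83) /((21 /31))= 75237 /1809815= 0.04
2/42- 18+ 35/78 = -9557/546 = -17.50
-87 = -87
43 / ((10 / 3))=129 / 10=12.90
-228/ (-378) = 38/ 63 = 0.60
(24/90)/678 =2/5085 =0.00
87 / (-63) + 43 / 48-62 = -20995 / 336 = -62.49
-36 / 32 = -9 / 8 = -1.12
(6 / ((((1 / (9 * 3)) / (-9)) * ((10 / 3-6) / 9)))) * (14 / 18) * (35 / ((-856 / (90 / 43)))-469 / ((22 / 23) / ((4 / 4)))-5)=-1535362864371 / 809776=-1896034.04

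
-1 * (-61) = 61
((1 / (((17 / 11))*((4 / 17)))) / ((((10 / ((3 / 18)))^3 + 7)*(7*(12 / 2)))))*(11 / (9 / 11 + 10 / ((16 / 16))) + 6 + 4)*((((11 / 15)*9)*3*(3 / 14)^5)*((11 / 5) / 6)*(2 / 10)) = 38547333 / 17595042313408000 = 0.00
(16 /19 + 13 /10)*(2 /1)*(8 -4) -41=-2267 /95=-23.86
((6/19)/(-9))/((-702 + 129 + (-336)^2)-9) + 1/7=3200942/22406643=0.14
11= 11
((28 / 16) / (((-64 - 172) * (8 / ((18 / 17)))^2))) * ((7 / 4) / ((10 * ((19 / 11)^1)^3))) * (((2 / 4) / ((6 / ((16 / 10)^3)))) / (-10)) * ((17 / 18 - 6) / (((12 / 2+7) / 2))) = -1369599 / 11695280900000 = -0.00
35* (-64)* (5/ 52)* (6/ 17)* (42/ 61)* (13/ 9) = -78400/ 1037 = -75.60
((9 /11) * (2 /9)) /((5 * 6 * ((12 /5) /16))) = 4 /99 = 0.04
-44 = -44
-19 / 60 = -0.32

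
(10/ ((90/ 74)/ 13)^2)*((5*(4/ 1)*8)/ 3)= 14807104/ 243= 60934.58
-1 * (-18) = 18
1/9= 0.11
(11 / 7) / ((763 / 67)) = 737 / 5341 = 0.14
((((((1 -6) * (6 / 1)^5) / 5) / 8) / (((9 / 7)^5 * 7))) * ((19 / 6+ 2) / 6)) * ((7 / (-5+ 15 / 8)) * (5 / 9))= 4168136 / 98415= 42.35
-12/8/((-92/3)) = 9/184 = 0.05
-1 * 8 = -8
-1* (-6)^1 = 6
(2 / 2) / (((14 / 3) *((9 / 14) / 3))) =1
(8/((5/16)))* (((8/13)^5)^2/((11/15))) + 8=12543864143128/1516443410339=8.27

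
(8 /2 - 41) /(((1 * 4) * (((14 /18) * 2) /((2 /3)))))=-111 /28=-3.96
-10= -10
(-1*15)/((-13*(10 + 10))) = 0.06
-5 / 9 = -0.56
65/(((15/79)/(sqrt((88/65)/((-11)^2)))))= 158 * sqrt(1430)/165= 36.21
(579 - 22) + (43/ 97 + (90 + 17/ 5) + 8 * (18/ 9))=323419/ 485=666.84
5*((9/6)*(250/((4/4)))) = 1875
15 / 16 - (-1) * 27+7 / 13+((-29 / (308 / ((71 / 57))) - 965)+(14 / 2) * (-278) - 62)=-2688198397 / 912912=-2944.64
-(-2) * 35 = 70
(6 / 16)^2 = 9 / 64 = 0.14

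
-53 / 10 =-5.30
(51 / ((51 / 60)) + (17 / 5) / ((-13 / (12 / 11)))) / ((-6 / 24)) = -238.86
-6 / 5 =-1.20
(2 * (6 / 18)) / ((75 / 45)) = 2 / 5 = 0.40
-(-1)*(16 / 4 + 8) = 12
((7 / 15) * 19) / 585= 133 / 8775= 0.02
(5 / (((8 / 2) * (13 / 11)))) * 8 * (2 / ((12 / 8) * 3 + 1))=40 / 13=3.08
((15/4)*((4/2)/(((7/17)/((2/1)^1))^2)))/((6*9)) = 1445/441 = 3.28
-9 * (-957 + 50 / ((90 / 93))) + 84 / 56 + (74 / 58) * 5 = 473041 / 58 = 8155.88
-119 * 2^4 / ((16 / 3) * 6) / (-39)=119 / 78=1.53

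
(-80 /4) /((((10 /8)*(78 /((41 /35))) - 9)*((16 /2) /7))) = -1435 /6087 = -0.24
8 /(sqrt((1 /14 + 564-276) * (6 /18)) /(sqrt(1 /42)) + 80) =640 /2367-8 * sqrt(4033) /2367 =0.06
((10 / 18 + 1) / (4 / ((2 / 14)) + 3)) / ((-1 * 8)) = -7 / 1116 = -0.01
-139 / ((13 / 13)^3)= -139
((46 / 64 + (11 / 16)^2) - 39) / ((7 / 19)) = -183901 / 1792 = -102.62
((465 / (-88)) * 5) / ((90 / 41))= -6355 / 528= -12.04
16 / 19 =0.84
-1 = -1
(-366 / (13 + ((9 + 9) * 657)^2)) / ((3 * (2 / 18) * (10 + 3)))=-1098 / 1818105757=-0.00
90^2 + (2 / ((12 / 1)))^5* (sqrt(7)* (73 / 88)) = 73* sqrt(7) / 684288 + 8100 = 8100.00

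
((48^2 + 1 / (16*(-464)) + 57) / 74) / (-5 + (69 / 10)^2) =438201575 / 585222784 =0.75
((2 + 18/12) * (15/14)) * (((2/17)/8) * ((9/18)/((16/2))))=15/4352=0.00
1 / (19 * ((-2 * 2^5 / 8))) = -1 / 152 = -0.01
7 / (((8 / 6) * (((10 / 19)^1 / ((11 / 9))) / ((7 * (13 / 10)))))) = 133133 / 1200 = 110.94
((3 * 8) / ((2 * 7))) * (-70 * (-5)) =600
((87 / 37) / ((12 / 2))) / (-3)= -29 / 222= -0.13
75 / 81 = 25 / 27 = 0.93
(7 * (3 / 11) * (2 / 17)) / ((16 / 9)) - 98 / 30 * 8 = -583597 / 22440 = -26.01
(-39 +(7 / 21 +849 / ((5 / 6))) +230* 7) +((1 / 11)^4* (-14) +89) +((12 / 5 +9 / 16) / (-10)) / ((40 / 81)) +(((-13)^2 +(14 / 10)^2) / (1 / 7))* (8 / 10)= 1022080049701 / 281107200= 3635.91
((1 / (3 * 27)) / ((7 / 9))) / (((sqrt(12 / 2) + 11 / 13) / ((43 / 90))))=-6149 / 5063310 + 7267 * sqrt(6) / 5063310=0.00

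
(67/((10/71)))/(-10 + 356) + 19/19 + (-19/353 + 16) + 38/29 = 695343729/35420020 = 19.63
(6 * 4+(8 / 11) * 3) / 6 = 4.36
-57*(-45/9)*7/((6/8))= 2660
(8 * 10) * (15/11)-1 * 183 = -813/11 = -73.91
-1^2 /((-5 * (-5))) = -1 /25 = -0.04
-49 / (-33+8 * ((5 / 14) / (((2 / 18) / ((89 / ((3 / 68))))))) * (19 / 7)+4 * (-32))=-2401 / 6891391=-0.00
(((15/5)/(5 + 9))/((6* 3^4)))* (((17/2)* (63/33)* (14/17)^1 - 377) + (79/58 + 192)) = -108635/1446984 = -0.08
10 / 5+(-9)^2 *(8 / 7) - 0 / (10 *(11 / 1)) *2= 662 / 7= 94.57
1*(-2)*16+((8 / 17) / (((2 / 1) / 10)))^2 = -7648 / 289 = -26.46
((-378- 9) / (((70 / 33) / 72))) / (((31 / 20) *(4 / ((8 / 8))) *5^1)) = -459756 / 1085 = -423.74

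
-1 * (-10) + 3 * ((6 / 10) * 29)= 311 / 5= 62.20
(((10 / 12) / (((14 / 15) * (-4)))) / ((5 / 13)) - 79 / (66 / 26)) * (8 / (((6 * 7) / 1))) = -117169 / 19404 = -6.04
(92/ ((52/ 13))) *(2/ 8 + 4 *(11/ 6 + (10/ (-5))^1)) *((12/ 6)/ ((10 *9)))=-23/ 108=-0.21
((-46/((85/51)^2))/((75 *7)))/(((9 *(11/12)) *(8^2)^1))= -0.00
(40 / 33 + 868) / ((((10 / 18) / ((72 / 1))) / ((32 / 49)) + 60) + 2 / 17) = 3370484736 / 233159927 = 14.46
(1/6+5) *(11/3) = 341/18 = 18.94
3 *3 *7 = 63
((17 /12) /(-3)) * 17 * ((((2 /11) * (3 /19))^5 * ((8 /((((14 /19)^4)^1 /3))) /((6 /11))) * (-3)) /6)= 7803 /667907779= 0.00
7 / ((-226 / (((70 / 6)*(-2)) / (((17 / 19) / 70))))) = 325850 / 5763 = 56.54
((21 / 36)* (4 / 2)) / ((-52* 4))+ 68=84857 / 1248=67.99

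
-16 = -16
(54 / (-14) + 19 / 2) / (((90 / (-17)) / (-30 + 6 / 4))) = 25517 / 840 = 30.38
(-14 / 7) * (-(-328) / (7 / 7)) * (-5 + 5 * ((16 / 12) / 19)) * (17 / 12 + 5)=3346420 / 171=19569.71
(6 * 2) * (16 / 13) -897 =-11469 / 13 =-882.23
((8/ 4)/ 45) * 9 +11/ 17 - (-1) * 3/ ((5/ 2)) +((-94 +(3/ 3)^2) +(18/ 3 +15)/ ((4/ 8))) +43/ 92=-377593/ 7820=-48.29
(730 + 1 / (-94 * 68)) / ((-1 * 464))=-4666159 / 2965888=-1.57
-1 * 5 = -5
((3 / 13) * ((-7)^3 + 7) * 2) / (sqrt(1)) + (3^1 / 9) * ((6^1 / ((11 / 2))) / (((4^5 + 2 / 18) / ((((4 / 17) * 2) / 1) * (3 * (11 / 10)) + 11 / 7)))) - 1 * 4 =-872390056 / 5484115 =-159.08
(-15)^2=225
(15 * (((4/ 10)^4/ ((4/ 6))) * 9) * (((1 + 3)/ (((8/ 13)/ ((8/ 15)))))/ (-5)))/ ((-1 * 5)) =0.72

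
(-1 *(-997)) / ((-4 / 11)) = -10967 / 4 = -2741.75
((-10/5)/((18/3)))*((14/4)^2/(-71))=49/852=0.06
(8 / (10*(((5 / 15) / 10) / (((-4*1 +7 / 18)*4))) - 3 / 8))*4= -16640 / 207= -80.39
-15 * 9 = -135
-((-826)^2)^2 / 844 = -551540924.38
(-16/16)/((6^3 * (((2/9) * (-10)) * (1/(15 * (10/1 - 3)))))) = 7/32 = 0.22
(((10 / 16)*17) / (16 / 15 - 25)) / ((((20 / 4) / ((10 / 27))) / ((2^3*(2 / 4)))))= -425 / 3231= -0.13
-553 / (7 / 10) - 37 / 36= -28477 / 36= -791.03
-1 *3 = -3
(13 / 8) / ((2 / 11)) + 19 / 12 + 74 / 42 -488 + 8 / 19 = -3034291 / 6384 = -475.30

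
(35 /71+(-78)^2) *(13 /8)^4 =12338323439 /290816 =42426.56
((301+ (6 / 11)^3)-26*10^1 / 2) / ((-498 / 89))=-30.59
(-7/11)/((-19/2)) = 14/209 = 0.07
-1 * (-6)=6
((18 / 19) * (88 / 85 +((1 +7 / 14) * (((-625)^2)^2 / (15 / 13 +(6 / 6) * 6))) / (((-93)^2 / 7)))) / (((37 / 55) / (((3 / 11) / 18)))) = 1180267381173319 / 2136193446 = 552509.60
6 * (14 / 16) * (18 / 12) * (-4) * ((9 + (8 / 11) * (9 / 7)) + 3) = -4482 / 11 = -407.45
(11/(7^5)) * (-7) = -11/2401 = -0.00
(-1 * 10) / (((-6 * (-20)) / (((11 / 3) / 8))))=-11 / 288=-0.04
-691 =-691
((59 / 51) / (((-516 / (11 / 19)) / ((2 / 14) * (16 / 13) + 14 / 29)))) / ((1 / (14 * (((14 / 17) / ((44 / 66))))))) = -3947867 / 267043803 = -0.01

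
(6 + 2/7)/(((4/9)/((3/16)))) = 297/112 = 2.65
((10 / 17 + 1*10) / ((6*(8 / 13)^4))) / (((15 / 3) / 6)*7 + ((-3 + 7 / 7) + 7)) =19773 / 17408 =1.14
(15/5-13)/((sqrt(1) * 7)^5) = -10/16807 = -0.00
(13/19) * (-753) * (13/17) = -127257/323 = -393.98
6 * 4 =24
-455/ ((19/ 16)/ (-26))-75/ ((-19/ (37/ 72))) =4543645/ 456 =9964.13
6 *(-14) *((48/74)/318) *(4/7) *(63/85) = -12096/166685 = -0.07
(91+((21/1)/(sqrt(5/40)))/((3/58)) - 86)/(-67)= -17.21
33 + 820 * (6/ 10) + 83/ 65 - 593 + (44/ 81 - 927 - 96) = -5734532/ 5265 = -1089.18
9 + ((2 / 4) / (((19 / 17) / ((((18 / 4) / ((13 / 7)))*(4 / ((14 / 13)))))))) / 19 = 6651 / 722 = 9.21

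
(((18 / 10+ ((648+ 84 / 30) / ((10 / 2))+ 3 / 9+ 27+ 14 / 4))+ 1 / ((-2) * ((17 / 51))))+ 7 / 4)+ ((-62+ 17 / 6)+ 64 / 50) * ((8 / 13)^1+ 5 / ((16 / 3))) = 760781 / 10400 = 73.15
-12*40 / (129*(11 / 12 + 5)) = -1920 / 3053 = -0.63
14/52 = 7/26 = 0.27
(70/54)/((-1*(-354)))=35/9558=0.00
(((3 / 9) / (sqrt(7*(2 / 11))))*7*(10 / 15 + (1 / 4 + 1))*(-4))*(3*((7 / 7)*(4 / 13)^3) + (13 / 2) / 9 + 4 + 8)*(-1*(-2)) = -11651087*sqrt(154) / 355914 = -406.24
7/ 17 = 0.41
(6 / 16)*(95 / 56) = 285 / 448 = 0.64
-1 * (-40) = 40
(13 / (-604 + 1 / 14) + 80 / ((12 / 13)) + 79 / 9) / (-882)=-7261207 / 67115790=-0.11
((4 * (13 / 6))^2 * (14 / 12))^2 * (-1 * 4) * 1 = -22391824 / 729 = -30715.81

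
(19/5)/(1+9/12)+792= 27796/35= 794.17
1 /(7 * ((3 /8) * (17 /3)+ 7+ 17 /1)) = 8 /1463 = 0.01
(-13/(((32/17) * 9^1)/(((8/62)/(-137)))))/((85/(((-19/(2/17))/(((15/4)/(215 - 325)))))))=46189/1146690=0.04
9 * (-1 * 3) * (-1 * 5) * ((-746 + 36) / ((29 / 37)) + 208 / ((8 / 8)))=-2732130 / 29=-94211.38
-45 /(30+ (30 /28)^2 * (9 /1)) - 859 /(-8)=447989 /4216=106.26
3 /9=1 /3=0.33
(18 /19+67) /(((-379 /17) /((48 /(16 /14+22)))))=-1229032 /194427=-6.32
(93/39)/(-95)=-31/1235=-0.03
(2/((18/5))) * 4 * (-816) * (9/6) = -2720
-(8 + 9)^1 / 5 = -17 / 5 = -3.40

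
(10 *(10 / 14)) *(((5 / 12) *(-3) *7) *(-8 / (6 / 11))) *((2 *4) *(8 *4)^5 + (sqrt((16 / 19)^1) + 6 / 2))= 11000 *sqrt(19) / 57 + 738197512250 / 3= 246065838257.86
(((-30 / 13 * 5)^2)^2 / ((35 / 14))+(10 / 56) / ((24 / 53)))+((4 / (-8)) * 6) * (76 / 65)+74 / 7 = 681115714493 / 95964960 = 7097.55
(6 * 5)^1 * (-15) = -450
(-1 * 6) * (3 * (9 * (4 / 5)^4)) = -66.36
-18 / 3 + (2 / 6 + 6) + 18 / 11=65 / 33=1.97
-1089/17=-64.06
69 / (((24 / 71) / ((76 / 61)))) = 31027 / 122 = 254.32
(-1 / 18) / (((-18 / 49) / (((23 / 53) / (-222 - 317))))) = -23 / 188892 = -0.00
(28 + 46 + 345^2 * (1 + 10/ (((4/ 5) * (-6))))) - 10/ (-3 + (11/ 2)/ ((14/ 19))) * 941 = -13097759/ 100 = -130977.59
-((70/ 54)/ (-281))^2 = -0.00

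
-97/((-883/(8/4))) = 194/883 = 0.22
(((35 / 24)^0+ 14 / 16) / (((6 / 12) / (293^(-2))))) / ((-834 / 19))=-95 / 95464088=-0.00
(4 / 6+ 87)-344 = -769 / 3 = -256.33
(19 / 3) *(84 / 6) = 266 / 3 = 88.67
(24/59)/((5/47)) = 1128/295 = 3.82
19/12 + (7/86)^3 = 3022295/1908168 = 1.58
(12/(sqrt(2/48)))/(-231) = -8 * sqrt(6)/77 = -0.25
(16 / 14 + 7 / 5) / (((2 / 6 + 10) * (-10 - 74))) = -89 / 30380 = -0.00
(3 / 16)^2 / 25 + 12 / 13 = 0.92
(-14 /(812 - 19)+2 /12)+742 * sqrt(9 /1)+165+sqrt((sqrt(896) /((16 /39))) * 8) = 2 * 14^(1 /4) * sqrt(39)+11377087 /4758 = 2415.31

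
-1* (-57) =57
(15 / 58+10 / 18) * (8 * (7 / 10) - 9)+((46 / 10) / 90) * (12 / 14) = -248873 / 91350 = -2.72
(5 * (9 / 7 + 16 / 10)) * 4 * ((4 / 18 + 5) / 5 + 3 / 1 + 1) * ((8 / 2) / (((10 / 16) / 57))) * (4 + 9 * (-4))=-3398611.14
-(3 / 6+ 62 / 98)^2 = -12321 / 9604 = -1.28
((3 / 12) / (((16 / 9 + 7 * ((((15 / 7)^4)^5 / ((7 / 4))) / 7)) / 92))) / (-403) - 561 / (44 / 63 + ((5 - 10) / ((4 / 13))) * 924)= 15500421186269166425742874366509 / 414845183058693333353454766514276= 0.04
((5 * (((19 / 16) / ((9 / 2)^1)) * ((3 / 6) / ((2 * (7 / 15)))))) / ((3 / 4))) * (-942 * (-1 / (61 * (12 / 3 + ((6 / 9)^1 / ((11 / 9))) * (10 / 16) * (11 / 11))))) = 820325 / 244671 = 3.35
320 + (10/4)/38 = 24325/76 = 320.07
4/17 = 0.24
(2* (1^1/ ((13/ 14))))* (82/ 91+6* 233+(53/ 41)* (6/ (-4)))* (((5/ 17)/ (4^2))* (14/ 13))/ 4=364844585/ 24500944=14.89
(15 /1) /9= 5 /3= 1.67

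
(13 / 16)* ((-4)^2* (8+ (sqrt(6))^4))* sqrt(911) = 572* sqrt(911) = 17264.55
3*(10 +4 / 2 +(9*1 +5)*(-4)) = -132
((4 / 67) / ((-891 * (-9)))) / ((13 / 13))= 4 / 537273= 0.00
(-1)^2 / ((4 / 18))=9 / 2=4.50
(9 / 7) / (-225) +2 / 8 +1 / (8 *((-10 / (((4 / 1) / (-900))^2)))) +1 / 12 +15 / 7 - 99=-2736612007 / 28350000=-96.53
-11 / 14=-0.79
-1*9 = -9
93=93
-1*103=-103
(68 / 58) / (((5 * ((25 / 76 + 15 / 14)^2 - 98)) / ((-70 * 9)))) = 1212474816 / 788258483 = 1.54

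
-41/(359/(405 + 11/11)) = -16646/359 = -46.37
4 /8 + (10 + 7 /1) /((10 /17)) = 147 /5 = 29.40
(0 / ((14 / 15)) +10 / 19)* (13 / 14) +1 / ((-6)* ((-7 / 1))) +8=6793 / 798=8.51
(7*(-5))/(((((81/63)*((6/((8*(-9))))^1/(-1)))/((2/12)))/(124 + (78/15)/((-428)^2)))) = -2782565597/412164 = -6751.11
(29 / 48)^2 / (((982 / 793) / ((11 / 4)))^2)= 63992303089 / 35548839936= 1.80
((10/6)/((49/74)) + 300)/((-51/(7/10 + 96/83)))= -6852827/622251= -11.01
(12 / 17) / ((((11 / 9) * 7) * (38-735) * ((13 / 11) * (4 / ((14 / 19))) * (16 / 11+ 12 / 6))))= -297 / 55607357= -0.00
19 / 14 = 1.36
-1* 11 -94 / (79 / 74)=-7825 / 79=-99.05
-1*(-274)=274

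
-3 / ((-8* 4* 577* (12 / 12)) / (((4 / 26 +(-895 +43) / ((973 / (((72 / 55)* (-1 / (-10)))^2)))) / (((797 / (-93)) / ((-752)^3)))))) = 492429723035675904 / 439901775438125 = 1119.41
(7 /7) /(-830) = -0.00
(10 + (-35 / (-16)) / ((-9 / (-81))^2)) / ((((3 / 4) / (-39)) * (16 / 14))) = -272545 / 32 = -8517.03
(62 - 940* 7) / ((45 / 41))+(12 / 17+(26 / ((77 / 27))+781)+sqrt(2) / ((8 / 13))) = -303231127 / 58905+13* sqrt(2) / 8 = -5145.50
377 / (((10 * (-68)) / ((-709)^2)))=-278692.26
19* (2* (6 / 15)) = 76 / 5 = 15.20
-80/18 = -40/9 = -4.44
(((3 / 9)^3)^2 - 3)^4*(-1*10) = -228349797312160 / 282429536481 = -808.52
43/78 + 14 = 1135/78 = 14.55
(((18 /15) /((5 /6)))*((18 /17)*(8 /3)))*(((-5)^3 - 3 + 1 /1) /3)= -73152 /425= -172.12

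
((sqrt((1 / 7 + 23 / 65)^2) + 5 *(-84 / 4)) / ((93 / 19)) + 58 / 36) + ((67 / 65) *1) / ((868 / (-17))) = -10033333 / 507780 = -19.76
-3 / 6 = -1 / 2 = -0.50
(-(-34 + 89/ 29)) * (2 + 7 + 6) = 13455/ 29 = 463.97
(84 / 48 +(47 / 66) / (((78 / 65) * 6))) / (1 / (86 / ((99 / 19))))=3589081 / 117612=30.52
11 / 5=2.20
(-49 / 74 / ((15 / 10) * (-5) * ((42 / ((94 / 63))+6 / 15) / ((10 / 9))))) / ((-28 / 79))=-0.01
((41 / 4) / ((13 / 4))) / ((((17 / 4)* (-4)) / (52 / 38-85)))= 65149 / 4199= 15.52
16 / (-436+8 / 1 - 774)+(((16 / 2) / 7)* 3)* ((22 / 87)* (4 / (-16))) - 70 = -70.23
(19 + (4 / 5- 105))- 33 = -591 / 5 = -118.20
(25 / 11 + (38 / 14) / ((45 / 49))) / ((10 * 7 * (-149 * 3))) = -1294 / 7744275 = -0.00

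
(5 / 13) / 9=5 / 117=0.04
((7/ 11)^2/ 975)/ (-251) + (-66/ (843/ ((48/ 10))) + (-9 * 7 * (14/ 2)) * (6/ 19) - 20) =-25238440664501/ 158096999775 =-159.64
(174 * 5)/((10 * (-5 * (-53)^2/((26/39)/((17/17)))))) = -58/14045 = -0.00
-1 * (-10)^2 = -100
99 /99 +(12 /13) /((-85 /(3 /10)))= 1.00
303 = 303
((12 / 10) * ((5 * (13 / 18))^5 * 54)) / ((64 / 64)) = 232058125 / 5832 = 39790.49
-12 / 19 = -0.63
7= 7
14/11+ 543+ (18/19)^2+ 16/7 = 15217633/27797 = 547.46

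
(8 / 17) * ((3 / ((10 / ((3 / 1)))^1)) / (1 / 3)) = 108 / 85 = 1.27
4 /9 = 0.44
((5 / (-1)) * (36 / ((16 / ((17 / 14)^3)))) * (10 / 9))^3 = -1852935570265625 / 165288374272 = -11210.32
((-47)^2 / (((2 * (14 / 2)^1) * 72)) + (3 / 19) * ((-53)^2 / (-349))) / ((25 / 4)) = 6153463 / 41775300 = 0.15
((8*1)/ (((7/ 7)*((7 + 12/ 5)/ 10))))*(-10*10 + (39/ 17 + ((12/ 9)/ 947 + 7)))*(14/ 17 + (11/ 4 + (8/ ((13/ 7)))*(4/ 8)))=-2217975750200/ 501660939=-4421.26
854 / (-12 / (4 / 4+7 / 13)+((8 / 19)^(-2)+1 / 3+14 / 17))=-13937280 / 16361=-851.86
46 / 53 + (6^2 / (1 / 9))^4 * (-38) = -22194200600018 / 53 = -418758501887.13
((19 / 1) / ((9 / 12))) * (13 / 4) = 82.33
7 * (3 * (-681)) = -14301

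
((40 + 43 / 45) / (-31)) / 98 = -1843 / 136710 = -0.01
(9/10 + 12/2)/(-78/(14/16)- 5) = -483/6590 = -0.07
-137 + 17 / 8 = -1079 / 8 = -134.88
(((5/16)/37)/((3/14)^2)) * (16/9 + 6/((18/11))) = 12005/11988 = 1.00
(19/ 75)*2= 38/ 75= 0.51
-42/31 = -1.35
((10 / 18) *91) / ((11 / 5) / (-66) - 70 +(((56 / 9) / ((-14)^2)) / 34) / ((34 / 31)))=-4602325 / 6375407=-0.72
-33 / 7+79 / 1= 520 / 7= 74.29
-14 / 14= -1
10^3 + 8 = 1008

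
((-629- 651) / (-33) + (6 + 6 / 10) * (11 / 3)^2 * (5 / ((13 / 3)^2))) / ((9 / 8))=2784712 / 50193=55.48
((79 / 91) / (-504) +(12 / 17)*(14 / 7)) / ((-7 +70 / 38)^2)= 0.05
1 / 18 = 0.06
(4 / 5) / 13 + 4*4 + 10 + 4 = 30.06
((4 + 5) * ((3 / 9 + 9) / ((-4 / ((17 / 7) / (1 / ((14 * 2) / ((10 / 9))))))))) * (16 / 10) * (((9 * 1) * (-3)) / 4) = 347004 / 25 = 13880.16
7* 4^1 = 28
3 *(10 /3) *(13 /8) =65 /4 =16.25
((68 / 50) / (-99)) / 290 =-17 / 358875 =-0.00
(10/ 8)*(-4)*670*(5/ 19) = -16750/ 19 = -881.58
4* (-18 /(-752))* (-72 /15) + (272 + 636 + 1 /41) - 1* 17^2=618.56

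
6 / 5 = 1.20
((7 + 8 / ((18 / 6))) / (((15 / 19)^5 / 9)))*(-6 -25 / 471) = -204721389221 / 119221875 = -1717.15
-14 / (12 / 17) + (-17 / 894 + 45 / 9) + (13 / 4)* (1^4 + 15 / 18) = -31805 / 3576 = -8.89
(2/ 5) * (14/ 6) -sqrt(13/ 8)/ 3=14/ 15 -sqrt(26)/ 12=0.51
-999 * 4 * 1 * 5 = -19980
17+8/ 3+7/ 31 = 19.89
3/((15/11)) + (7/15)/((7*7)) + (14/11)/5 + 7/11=3581/1155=3.10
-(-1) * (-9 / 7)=-9 / 7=-1.29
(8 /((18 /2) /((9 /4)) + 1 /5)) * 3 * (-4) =-160 /7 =-22.86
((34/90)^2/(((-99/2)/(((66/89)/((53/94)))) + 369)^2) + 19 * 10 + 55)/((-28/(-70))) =26648977957501/43508535210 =612.50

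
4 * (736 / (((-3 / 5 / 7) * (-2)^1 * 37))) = 51520 / 111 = 464.14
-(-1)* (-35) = -35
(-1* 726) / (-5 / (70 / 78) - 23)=2541 / 100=25.41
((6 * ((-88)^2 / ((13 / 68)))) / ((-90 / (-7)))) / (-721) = -526592 / 20085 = -26.22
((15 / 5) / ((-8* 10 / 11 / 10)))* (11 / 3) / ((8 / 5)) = -605 / 64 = -9.45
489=489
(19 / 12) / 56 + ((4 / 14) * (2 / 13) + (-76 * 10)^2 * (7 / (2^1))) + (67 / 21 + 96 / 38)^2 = 133887917720987 / 66227616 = 2021632.75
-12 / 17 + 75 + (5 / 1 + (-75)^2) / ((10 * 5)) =15886 / 85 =186.89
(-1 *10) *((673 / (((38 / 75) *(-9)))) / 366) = 84125 / 20862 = 4.03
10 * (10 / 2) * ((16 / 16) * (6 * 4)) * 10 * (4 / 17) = 48000 / 17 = 2823.53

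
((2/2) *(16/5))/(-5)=-16/25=-0.64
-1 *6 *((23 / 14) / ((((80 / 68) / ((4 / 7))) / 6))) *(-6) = 172.36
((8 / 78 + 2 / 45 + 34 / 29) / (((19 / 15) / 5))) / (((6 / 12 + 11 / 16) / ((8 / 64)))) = 0.55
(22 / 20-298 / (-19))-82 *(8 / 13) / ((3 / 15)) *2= -1204943 / 2470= -487.83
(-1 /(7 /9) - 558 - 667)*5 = -6131.43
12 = 12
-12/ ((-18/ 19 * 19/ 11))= 22/ 3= 7.33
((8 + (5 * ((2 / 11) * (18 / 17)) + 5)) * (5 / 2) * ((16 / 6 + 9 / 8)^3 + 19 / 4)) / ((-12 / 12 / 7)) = -74865790475 / 5170176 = -14480.32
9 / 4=2.25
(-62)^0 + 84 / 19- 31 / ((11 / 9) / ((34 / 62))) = -1774 / 209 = -8.49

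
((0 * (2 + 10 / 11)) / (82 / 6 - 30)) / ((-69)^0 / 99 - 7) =0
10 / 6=5 / 3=1.67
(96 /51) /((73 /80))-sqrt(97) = 2560 /1241-sqrt(97) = -7.79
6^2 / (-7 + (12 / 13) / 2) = -468 / 85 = -5.51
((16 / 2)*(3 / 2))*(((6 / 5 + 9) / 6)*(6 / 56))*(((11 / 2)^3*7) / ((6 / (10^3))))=1697025 / 4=424256.25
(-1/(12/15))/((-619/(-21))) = -105/2476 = -0.04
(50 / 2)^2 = 625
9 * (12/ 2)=54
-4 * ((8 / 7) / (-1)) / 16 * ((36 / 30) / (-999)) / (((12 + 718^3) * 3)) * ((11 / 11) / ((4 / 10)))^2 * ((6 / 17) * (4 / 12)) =-5 / 22001677816482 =-0.00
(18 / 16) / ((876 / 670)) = 1005 / 1168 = 0.86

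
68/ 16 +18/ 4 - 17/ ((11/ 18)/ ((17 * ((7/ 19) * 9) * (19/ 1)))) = -1310519/ 44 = -29784.52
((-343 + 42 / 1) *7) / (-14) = 301 / 2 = 150.50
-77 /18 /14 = -11 /36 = -0.31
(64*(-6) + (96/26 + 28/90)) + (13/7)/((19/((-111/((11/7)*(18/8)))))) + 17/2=-91592419/244530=-374.57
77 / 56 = 11 / 8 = 1.38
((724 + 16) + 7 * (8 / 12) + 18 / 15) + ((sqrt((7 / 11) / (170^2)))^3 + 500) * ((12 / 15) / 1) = 7 * sqrt(77) / 743091250 + 17188 / 15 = 1145.87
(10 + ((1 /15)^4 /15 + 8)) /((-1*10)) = -13668751 /7593750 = -1.80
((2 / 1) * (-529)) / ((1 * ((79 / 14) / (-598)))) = 8857576 / 79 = 112121.22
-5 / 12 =-0.42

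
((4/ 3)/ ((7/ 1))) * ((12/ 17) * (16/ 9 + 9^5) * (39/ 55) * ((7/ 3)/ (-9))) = -1459.60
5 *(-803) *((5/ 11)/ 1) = -1825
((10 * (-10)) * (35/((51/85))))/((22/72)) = -210000/11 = -19090.91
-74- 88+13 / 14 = -2255 / 14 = -161.07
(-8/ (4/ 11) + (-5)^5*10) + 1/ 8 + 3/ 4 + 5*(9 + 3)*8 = -246329/ 8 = -30791.12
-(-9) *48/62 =216/31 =6.97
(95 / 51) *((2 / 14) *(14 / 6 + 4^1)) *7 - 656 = -98563 / 153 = -644.20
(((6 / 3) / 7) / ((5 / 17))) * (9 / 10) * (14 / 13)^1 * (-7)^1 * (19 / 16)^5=-2651902029 / 170393600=-15.56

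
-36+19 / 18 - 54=-1601 / 18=-88.94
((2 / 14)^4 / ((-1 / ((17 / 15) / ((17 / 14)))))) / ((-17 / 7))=2 / 12495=0.00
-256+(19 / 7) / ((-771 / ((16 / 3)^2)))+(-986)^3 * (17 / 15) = -263847778155992 / 242865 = -1086396879.57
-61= -61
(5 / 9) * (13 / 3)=65 / 27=2.41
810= 810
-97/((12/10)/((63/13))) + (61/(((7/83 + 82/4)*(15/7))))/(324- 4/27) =-126794432751/323681020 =-391.73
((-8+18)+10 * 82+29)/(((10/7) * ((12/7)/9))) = 3156.82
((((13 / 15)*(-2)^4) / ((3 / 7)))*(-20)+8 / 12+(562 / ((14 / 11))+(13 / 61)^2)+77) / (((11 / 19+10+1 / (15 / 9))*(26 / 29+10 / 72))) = -165111166790 / 14951264517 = -11.04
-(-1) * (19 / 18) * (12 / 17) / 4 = 19 / 102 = 0.19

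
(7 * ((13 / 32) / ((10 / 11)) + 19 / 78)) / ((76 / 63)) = 4.01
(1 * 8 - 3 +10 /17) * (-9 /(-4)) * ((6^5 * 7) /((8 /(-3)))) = -4363065 /17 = -256650.88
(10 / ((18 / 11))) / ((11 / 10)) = 50 / 9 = 5.56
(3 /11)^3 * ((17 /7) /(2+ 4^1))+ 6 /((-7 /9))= -143595 /18634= -7.71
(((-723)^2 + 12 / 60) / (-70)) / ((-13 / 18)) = 3360402 / 325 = 10339.70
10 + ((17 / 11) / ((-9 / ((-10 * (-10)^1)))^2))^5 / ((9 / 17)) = 2413756900050539510310890590 / 5053951031089059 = 477597999110.49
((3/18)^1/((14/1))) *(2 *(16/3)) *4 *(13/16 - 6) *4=-664/63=-10.54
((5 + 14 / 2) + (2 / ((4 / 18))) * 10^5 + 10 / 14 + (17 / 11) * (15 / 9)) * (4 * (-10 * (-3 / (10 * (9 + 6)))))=831614128 / 1155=720012.23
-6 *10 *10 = -600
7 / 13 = 0.54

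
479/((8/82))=19639/4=4909.75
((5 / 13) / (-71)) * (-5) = 25 / 923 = 0.03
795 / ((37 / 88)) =69960 / 37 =1890.81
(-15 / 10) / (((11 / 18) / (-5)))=135 / 11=12.27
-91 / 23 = -3.96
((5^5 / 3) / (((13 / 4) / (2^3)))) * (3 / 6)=1282.05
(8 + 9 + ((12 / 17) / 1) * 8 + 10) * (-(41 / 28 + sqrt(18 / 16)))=-22755 / 476 - 1665 * sqrt(2) / 68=-82.43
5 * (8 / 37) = 40 / 37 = 1.08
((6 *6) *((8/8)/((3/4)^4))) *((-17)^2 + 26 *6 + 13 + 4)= 52565.33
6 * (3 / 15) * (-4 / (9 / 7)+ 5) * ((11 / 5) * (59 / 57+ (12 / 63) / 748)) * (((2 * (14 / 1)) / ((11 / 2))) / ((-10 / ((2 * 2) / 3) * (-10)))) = 3296 / 9405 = 0.35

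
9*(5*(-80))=-3600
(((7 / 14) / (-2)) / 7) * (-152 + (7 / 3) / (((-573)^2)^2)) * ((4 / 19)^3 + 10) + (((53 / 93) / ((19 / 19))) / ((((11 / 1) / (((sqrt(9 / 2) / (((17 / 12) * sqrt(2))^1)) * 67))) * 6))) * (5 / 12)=19655663059958973738997 / 360049222276143720012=54.59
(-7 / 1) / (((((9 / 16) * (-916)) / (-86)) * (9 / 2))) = -4816 / 18549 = -0.26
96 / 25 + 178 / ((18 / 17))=38689 / 225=171.95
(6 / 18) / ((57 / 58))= 58 / 171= 0.34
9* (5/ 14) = 45/ 14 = 3.21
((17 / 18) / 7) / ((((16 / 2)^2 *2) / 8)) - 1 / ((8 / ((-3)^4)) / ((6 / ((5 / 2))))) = -24.29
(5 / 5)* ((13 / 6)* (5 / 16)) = 65 / 96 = 0.68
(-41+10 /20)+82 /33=-2509 /66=-38.02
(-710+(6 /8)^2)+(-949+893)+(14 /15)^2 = -2752439 /3600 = -764.57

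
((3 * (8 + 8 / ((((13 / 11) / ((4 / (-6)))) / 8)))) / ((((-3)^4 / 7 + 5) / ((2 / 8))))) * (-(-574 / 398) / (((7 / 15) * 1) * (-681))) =196595 / 34060442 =0.01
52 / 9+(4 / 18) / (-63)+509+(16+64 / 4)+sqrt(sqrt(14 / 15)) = 14^(1 / 4) * 15^(3 / 4) / 15+310021 / 567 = 547.76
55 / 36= 1.53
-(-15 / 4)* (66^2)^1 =16335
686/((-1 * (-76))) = 343/38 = 9.03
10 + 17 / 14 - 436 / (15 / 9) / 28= 131 / 70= 1.87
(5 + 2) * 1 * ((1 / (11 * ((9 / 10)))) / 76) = 35 / 3762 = 0.01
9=9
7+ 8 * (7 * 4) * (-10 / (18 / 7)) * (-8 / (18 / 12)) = 125629 / 27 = 4652.93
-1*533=-533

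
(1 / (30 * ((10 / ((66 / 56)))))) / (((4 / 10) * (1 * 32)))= 11 / 35840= 0.00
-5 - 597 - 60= -662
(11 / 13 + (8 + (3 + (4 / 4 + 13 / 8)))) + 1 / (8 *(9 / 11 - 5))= 69087 / 4784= 14.44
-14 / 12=-1.17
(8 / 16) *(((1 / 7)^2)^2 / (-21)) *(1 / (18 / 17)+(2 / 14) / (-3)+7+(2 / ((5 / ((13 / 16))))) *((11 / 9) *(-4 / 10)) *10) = -1987 / 31765230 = -0.00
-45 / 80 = -9 / 16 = -0.56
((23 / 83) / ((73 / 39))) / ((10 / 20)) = 1794 / 6059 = 0.30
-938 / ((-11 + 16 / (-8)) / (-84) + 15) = -1176 / 19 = -61.89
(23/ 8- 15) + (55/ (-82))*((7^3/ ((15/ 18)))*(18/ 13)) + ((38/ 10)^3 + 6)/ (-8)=-107130111/ 266500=-401.99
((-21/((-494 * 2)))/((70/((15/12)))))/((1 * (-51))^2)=1/6852768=0.00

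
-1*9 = -9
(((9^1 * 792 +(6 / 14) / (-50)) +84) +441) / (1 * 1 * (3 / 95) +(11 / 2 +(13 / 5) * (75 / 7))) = 229.21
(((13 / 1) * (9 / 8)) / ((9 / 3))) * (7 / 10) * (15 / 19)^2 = 12285 / 5776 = 2.13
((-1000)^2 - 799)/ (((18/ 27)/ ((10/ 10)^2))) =2997603/ 2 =1498801.50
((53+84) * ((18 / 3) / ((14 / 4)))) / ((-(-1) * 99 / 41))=22468 / 231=97.26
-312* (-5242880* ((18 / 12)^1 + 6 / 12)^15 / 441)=17867063951360 / 147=121544652730.34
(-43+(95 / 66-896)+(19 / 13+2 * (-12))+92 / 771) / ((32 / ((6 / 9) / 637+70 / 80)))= -945015852383 / 35958354432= -26.28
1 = 1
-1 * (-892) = 892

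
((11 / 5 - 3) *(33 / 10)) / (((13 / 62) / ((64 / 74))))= -130944 / 12025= -10.89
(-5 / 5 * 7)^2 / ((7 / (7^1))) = 49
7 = 7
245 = 245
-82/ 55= -1.49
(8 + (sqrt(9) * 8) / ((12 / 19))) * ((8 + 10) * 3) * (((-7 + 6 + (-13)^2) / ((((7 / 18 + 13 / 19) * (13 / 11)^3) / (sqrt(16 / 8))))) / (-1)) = -189961257024 * sqrt(2) / 806299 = -333183.83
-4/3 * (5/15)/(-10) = 2/45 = 0.04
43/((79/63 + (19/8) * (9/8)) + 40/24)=173376/22549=7.69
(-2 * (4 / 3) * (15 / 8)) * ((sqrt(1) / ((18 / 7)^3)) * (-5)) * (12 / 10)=1.76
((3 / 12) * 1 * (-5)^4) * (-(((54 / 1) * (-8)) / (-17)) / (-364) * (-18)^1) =-303750 / 1547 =-196.35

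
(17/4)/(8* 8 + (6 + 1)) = 17/284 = 0.06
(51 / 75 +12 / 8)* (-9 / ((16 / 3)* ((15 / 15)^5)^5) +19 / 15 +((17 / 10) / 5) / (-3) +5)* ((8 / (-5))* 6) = -584131 / 6250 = -93.46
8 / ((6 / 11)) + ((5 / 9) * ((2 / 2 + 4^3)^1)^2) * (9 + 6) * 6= 633794 / 3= 211264.67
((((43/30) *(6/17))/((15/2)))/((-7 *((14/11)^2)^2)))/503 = -629563/86229994200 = -0.00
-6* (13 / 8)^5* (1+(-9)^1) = 1113879 / 2048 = 543.89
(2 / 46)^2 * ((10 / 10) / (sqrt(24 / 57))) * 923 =2.69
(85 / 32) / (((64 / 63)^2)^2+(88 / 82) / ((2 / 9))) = 54899069085 / 121822468288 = 0.45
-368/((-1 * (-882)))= -184/441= -0.42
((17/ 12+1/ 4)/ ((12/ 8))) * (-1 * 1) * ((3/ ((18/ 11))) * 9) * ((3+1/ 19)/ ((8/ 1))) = -1595/ 228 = -7.00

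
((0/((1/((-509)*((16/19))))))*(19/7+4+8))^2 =0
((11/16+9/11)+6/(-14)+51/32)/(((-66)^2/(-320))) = -32905/167706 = -0.20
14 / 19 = 0.74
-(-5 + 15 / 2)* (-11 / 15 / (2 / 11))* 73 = 8833 / 12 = 736.08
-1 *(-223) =223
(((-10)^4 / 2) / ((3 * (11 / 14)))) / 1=2121.21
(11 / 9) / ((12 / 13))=143 / 108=1.32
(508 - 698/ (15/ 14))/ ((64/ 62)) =-8339/ 60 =-138.98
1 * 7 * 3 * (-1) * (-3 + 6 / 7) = 45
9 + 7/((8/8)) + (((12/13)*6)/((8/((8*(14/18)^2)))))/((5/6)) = 3904/195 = 20.02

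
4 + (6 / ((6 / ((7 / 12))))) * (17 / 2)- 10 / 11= 2125 / 264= 8.05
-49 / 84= -7 / 12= -0.58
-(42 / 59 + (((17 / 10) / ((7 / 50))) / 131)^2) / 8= -35743613 / 396899608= -0.09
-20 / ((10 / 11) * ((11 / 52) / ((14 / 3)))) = -1456 / 3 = -485.33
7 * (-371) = -2597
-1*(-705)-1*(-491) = 1196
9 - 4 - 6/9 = 13/3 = 4.33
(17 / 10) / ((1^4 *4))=17 / 40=0.42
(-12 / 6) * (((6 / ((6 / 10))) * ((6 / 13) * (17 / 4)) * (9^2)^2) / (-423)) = 371790 / 611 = 608.49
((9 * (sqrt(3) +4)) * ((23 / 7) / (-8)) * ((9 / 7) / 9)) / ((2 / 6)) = -621 / 98 - 621 * sqrt(3) / 392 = -9.08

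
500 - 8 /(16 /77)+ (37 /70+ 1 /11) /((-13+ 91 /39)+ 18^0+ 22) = 461.55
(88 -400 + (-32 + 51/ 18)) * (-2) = 2047/ 3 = 682.33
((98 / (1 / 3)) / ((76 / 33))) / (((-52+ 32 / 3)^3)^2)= 0.00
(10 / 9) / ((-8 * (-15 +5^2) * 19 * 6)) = -1 / 8208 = -0.00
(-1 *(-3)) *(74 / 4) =111 / 2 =55.50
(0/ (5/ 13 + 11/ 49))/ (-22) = 0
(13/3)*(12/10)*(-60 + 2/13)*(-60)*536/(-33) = -3336064/11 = -303278.55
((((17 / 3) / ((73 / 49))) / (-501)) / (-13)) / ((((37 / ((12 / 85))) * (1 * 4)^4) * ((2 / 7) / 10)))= 0.00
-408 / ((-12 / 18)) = 612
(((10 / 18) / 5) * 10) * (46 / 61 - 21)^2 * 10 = 152522500 / 33489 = 4554.41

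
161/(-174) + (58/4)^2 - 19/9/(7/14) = 214127/1044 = 205.10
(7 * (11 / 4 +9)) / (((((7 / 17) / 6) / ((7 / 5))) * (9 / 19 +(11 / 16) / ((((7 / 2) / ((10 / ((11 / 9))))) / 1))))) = 1487738 / 1845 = 806.36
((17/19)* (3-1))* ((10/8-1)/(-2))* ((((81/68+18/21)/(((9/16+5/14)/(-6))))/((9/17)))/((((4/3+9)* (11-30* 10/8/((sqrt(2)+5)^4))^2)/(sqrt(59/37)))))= -65376174076200000* sqrt(4366)/39338561725012904602519+4913193778543385400* sqrt(2183)/39338561725012904602519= 0.01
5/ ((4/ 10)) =25/ 2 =12.50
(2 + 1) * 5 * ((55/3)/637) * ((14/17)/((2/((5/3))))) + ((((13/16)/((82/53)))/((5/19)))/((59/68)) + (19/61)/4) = 2.67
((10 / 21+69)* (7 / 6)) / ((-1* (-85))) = 1459 / 1530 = 0.95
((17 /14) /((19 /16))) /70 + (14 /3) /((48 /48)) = 4.68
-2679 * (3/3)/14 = -2679/14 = -191.36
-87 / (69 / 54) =-1566 / 23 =-68.09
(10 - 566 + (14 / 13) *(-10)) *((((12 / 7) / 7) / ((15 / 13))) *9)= -1082.64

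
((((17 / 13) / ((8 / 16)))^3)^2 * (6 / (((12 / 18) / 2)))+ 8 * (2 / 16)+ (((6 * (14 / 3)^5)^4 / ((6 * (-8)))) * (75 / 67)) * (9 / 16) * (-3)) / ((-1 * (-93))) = 631016700473382524591577644977 / 47950614423667917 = 13159720851500.07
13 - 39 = -26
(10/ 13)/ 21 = 0.04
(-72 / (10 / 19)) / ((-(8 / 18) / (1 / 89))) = 3.46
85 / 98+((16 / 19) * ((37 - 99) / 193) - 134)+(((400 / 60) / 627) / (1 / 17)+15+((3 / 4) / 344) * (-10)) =-1447140002015 / 12238568496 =-118.24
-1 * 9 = -9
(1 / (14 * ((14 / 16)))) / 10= 2 / 245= 0.01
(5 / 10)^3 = 1 / 8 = 0.12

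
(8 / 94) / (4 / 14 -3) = -28 / 893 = -0.03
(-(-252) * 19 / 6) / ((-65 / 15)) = -2394 / 13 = -184.15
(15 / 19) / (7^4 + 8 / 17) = 51 / 155135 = 0.00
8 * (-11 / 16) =-11 / 2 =-5.50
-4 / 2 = -2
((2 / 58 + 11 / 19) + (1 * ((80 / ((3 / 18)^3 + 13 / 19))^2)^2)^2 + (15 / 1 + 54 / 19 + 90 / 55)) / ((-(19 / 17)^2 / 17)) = -365491327012112840588390005297255349256129436502371 / 811456547171184953043189892351391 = -450413923316350732.80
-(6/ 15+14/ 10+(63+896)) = -4804/ 5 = -960.80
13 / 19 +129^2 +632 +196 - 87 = 17382.68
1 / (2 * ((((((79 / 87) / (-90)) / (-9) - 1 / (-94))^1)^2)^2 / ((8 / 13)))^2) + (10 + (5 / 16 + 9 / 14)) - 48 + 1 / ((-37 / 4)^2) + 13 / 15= 2323281172616286525589525040321427374431472374719698353 / 4486449199019135054969442245691817267440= 517844083272852.31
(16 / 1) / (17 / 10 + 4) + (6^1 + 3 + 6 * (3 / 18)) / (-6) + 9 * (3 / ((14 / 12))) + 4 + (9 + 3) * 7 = 44801 / 399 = 112.28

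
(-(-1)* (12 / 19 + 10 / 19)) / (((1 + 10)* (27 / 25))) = 50 / 513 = 0.10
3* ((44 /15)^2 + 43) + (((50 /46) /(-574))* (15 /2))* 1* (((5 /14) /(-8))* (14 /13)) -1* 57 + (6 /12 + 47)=29927596001 /205951200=145.31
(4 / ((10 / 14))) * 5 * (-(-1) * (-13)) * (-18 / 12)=546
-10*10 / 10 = -10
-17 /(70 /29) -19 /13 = -8.50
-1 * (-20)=20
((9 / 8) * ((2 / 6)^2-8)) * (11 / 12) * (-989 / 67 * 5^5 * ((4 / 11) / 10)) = 43886875 / 3216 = 13646.42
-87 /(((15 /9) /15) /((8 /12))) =-522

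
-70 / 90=-7 / 9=-0.78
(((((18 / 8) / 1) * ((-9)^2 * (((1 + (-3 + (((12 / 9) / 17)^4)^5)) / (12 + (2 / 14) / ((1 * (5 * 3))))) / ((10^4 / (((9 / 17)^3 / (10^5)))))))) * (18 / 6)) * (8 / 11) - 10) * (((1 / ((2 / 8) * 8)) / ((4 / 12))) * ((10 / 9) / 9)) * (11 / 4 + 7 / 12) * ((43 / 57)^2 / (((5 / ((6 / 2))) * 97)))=-186666939765418023553007407316087379467757978559 / 8590445874917987831395843589083199522972385000000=-0.02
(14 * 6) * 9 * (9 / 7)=972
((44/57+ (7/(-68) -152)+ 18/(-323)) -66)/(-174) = 1.25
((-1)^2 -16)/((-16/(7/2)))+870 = 27945/32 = 873.28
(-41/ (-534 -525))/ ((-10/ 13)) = -533/ 10590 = -0.05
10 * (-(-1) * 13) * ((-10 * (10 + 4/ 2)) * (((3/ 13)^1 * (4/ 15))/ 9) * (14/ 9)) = -4480/ 27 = -165.93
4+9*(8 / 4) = 22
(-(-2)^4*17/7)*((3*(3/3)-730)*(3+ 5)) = 1581952/7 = 225993.14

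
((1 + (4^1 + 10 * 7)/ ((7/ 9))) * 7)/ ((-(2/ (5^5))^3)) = -20538330078125/ 8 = -2567291259765.62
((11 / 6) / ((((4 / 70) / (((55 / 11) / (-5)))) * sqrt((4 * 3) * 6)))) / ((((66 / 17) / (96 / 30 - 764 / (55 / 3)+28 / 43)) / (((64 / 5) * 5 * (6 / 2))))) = 7096208 * sqrt(2) / 1419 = 7072.27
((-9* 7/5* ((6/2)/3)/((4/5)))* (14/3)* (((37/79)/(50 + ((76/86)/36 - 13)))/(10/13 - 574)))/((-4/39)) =-13175071/833116304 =-0.02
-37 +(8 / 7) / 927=-240085 / 6489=-37.00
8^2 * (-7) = -448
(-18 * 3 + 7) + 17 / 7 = -312 / 7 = -44.57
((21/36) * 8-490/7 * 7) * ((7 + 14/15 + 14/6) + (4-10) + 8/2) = -180544/45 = -4012.09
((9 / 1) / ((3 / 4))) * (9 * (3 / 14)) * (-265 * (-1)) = 42930 / 7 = 6132.86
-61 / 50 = -1.22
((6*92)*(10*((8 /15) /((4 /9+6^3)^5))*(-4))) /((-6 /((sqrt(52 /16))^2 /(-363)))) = -1961739 /53033484036416752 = -0.00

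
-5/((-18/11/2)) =55/9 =6.11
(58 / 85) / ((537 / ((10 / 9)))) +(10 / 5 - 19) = -1396621 / 82161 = -17.00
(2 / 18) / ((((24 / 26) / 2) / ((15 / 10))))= 13 / 36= 0.36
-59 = -59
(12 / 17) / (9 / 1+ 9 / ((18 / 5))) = 0.06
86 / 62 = 43 / 31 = 1.39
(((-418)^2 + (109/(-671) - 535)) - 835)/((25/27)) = 125626059/671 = 187222.14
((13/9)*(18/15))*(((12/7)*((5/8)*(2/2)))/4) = 13/28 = 0.46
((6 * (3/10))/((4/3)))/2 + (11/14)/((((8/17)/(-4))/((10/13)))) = -16243/3640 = -4.46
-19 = -19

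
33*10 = 330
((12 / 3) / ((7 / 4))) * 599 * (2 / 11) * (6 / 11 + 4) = 958400 / 847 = 1131.52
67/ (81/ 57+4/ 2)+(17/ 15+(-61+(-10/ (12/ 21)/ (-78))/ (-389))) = -814837/ 20228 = -40.28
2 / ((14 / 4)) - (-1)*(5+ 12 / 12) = 46 / 7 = 6.57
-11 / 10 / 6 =-11 / 60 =-0.18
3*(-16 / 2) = -24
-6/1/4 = -1.50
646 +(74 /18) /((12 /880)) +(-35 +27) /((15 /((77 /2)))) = 125138 /135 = 926.95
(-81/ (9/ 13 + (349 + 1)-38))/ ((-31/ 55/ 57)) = 220077/ 8401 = 26.20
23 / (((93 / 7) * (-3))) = -161 / 279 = -0.58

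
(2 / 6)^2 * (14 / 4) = 7 / 18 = 0.39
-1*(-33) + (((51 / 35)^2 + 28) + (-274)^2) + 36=92089526 / 1225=75175.12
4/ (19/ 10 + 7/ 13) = 520/ 317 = 1.64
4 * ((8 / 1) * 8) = 256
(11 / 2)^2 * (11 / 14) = 1331 / 56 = 23.77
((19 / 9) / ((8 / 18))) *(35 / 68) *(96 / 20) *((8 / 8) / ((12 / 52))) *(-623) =-1077167 / 34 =-31681.38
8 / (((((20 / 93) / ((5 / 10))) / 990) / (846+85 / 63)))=15603088.29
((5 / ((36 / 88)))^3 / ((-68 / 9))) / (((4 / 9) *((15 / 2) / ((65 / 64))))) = -2162875 / 29376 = -73.63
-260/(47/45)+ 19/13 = -151207/611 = -247.47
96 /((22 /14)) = 672 /11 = 61.09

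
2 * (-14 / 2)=-14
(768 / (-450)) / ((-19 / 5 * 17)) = 128 / 4845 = 0.03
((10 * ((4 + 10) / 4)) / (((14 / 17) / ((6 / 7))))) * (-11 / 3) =-935 / 7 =-133.57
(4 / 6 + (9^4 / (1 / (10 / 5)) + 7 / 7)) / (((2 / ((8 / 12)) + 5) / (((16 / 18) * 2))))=2916.37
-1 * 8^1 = -8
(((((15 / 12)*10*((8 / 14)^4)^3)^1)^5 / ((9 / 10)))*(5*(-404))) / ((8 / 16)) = -16388186959750549702549379039100928000000000000 / 4572196746656610287899693778869948515951910723524009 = -0.00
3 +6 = 9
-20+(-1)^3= -21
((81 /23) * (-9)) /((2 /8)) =-2916 /23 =-126.78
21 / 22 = 0.95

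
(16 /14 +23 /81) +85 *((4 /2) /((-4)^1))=-46577 /1134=-41.07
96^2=9216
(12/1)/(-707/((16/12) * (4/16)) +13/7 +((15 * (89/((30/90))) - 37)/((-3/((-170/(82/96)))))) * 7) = 574/88041141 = 0.00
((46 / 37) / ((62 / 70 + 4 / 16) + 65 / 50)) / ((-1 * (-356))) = 1610 / 1122913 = 0.00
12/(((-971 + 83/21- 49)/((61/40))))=-3843/213370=-0.02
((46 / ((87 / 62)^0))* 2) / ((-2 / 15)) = -690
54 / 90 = 3 / 5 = 0.60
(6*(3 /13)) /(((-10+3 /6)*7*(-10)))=18 /8645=0.00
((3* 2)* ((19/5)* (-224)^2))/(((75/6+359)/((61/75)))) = 2504.61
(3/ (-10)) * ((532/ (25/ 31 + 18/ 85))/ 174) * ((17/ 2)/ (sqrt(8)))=-2.71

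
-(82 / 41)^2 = -4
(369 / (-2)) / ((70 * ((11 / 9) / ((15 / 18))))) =-1107 / 616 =-1.80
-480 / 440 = -12 / 11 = -1.09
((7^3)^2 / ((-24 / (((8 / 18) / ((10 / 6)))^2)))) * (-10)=470596 / 135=3485.90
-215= -215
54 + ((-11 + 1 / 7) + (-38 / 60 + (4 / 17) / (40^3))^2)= 202958065974463 / 4660992000000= 43.54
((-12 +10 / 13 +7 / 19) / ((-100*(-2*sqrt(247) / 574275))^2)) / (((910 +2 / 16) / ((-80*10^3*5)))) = 159354944.38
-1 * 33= -33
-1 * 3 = -3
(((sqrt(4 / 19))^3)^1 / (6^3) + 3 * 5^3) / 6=sqrt(19) / 58482 + 125 / 2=62.50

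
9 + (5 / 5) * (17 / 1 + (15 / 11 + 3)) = 334 / 11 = 30.36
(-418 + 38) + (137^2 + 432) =18821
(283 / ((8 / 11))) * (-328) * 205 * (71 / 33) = -168881665 / 3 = -56293888.33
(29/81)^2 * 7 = 5887/6561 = 0.90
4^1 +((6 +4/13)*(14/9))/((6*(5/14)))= 15056/1755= 8.58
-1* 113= -113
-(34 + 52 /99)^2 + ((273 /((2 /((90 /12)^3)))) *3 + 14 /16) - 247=26865669203 /156816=171319.69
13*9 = 117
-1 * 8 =-8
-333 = -333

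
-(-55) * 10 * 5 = 2750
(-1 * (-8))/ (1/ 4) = 32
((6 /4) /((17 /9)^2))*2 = 243 /289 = 0.84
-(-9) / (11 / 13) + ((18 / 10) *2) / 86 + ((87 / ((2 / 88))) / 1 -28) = 9012254 / 2365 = 3810.68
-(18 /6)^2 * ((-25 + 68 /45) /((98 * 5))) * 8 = 604 /175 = 3.45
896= 896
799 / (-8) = -799 / 8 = -99.88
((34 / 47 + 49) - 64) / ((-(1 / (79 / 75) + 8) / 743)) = 39385687 / 33229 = 1185.28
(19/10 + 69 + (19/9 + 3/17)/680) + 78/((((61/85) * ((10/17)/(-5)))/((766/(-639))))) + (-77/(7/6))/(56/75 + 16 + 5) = 431890913633773/367462049220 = 1175.33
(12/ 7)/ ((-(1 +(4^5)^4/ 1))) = -12/ 7696581394439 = -0.00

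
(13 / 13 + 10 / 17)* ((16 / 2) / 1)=216 / 17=12.71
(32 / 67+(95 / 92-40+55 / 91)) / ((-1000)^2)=-21250821 / 560924000000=-0.00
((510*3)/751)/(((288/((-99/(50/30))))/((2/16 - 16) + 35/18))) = 562683/96128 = 5.85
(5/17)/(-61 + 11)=-1/170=-0.01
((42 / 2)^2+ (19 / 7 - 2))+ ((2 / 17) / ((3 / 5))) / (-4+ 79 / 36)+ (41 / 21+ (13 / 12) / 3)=3531821 / 7956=443.92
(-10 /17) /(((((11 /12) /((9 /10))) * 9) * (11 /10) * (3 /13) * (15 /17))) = -0.29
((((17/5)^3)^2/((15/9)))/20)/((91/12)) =217238121/35546875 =6.11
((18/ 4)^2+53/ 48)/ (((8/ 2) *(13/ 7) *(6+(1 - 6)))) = 7175/ 2496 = 2.87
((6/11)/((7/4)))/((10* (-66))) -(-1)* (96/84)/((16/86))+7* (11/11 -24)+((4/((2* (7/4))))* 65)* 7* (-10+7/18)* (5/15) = -208197494/114345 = -1820.78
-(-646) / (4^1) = 161.50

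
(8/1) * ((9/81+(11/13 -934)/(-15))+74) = 637984/585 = 1090.57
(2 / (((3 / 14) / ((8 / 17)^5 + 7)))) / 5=279209476 / 21297855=13.11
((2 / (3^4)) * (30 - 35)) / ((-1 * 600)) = 1 / 4860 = 0.00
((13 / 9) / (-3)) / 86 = -0.01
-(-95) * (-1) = -95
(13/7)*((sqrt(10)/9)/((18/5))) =0.18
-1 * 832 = -832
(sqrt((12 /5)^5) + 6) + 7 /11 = 73 /11 + 288* sqrt(15) /125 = 15.56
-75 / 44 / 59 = -75 / 2596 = -0.03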